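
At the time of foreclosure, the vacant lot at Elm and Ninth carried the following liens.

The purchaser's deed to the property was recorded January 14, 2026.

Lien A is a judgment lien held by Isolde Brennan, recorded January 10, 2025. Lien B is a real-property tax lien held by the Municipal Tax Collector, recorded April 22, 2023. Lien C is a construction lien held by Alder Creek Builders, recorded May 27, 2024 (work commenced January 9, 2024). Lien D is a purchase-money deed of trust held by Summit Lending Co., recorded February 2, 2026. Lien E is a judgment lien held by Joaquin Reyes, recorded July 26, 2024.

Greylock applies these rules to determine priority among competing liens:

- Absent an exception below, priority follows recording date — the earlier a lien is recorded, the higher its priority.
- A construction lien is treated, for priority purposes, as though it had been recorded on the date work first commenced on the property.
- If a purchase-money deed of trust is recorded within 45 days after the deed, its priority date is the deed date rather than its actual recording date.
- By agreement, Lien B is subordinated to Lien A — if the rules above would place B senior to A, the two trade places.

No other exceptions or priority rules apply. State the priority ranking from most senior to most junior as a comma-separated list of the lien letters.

A, C, E, B, D

Adjusting effective dates: C relates back to January 9, 2024 (work commenced); D's effective date is the deed date, January 14, 2026.
Sorted by effective date: B (April 22, 2023), C (January 9, 2024), E (July 26, 2024), A (January 10, 2025), D (January 14, 2026).
Because B would otherwise rank above A, the subordination swaps them.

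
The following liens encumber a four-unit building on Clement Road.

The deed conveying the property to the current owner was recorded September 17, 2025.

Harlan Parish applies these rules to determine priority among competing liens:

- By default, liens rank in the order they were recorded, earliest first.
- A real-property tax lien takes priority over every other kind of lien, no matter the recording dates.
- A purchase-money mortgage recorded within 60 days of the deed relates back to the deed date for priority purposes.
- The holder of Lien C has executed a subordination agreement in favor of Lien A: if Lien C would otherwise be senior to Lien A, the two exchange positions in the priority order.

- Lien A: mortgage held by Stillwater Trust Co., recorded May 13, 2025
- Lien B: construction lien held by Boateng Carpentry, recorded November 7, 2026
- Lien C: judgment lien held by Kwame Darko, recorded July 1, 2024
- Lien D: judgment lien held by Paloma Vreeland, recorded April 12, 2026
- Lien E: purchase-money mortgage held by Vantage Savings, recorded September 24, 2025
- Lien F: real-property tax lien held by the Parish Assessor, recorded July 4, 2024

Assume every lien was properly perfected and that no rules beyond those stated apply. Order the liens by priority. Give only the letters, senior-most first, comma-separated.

First, effective dates: E was recorded within the 60-day window, so its effective date is the deed date September 17, 2025.
F is a real-property tax lien and takes priority over every other lien.
Ordering the rest by effective date: C (July 1, 2024), A (May 13, 2025), E (September 17, 2025), D (April 12, 2026), B (November 7, 2026).
C would otherwise be senior to A, so under the subordination agreement C and A exchange positions.

F, A, C, E, D, B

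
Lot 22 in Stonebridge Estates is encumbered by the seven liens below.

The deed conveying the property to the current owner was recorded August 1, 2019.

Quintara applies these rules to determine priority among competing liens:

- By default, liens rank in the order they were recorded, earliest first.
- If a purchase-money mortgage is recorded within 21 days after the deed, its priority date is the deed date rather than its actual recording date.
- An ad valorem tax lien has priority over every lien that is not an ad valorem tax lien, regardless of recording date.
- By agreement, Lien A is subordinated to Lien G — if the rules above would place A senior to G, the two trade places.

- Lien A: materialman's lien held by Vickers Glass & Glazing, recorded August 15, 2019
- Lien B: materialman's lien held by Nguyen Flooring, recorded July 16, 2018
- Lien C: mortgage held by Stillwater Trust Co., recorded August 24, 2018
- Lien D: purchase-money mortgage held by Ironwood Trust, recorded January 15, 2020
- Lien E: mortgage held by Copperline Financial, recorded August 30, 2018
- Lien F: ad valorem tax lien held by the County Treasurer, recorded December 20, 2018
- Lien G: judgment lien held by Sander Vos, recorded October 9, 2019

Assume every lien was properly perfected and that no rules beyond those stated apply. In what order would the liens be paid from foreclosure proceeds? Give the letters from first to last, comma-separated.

First, effective dates: D was recorded 167 days after the deed — beyond 21 days — so no relation-back applies.
F is an ad valorem tax lien and takes priority over every other lien.
Among the remaining liens, by effective date: B (July 16, 2018), C (August 24, 2018), E (August 30, 2018), A (August 15, 2019), G (October 9, 2019), D (January 15, 2020).
A is senior to G before the subordination, so the two trade places.

F, B, C, E, G, A, D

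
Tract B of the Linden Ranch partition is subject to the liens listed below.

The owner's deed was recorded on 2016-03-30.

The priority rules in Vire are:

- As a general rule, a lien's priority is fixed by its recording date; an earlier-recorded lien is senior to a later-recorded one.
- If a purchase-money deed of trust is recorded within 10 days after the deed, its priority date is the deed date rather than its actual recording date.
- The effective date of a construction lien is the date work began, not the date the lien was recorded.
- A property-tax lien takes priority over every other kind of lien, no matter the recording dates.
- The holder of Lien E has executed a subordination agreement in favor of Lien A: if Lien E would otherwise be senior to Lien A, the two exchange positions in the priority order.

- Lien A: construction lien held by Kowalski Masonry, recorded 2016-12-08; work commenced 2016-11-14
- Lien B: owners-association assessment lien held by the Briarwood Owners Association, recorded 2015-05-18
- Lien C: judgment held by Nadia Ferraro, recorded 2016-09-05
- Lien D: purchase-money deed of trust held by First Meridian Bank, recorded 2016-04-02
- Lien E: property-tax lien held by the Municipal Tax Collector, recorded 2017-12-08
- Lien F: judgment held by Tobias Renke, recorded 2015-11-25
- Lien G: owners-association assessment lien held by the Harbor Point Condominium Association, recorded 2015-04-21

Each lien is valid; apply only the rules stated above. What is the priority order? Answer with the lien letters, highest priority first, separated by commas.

A, G, B, F, D, C, E

Adjusting effective dates: A's effective date is 2016-11-14, when work began; D relates back to the deed date 2016-03-30.
As a property-tax lien, E is senior to every other lien.
The other liens, earliest effective date first: G (2015-04-21), B (2015-05-18), F (2015-11-25), D (2016-03-30), C (2016-09-05), A (2016-11-14).
E would otherwise be senior to A, so under the subordination agreement E and A exchange positions.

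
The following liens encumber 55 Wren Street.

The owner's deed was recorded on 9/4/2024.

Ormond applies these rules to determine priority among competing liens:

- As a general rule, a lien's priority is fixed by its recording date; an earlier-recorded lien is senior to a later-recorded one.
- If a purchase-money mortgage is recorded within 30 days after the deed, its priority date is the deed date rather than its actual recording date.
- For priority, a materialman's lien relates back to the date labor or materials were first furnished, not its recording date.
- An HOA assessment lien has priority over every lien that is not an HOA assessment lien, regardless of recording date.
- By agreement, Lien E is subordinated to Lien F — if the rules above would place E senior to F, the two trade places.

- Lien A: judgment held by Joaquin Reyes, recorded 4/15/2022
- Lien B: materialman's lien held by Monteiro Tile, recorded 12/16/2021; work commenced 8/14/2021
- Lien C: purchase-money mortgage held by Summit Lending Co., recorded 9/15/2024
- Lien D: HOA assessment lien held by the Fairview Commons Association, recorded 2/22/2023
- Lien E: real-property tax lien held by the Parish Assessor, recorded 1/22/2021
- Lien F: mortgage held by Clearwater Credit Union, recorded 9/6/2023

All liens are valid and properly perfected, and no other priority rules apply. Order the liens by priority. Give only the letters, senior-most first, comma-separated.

D, F, B, A, E, C

Effective dates: B's effective date is 8/14/2021, when work began; C's effective date is the deed date, 9/4/2024.
D is an HOA assessment lien and takes priority over every other lien.
Remaining liens by effective date: E (1/22/2021), B (8/14/2021), A (4/15/2022), F (9/6/2023), C (9/4/2024).
Because E would otherwise rank above F, the subordination swaps them.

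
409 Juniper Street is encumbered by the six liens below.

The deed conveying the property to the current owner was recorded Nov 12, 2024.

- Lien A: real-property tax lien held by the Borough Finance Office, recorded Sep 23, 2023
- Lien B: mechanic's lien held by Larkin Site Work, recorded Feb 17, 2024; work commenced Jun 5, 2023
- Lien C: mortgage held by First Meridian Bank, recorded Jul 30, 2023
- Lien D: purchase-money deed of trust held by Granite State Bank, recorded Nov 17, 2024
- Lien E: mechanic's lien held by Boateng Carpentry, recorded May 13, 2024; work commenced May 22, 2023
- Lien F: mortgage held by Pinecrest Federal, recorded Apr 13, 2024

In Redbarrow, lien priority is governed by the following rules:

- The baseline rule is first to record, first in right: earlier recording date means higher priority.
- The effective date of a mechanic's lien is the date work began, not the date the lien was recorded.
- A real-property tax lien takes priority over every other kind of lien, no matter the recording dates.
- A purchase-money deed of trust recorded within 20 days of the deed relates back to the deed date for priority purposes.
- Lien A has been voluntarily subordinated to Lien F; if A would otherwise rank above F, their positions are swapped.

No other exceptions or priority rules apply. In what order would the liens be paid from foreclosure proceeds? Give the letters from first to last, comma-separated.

F, E, B, C, A, D

Effective dates: B's effective date is Jun 5, 2023, when work began; D relates back to the deed date Nov 12, 2024; E is treated as recorded May 22, 2023, the work-commencement date.
A is a real-property tax lien, so it outranks all other liens regardless of date.
Remaining liens by effective date: E (May 22, 2023), B (Jun 5, 2023), C (Jul 30, 2023), F (Apr 13, 2024), D (Nov 12, 2024).
Because A would otherwise rank above F, the subordination swaps them.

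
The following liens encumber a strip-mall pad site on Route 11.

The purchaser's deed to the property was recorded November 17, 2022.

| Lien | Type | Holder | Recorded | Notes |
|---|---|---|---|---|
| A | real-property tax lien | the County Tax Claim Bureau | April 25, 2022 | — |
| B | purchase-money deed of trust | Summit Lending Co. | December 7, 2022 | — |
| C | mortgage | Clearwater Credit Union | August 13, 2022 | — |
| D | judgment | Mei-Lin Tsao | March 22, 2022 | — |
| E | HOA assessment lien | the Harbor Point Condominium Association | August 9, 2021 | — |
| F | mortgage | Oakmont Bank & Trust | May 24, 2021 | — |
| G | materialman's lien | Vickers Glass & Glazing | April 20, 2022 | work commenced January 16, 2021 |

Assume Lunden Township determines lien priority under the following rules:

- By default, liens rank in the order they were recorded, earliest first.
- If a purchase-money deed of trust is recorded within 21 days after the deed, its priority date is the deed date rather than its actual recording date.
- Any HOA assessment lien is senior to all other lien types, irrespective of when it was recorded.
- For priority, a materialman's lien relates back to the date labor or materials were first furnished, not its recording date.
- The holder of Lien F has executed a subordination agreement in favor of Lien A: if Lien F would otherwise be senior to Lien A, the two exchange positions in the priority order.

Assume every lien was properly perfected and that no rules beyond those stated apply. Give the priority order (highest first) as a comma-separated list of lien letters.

E, G, A, D, F, C, B

First, effective dates: B's effective date is the deed date, November 17, 2022; G's effective date is January 16, 2021, when work began.
E is an HOA assessment lien, so it outranks all other liens regardless of date.
The other liens, earliest effective date first: G (January 16, 2021), F (May 24, 2021), D (March 22, 2022), A (April 25, 2022), C (August 13, 2022), B (November 17, 2022).
F is senior to A before the subordination, so the two trade places.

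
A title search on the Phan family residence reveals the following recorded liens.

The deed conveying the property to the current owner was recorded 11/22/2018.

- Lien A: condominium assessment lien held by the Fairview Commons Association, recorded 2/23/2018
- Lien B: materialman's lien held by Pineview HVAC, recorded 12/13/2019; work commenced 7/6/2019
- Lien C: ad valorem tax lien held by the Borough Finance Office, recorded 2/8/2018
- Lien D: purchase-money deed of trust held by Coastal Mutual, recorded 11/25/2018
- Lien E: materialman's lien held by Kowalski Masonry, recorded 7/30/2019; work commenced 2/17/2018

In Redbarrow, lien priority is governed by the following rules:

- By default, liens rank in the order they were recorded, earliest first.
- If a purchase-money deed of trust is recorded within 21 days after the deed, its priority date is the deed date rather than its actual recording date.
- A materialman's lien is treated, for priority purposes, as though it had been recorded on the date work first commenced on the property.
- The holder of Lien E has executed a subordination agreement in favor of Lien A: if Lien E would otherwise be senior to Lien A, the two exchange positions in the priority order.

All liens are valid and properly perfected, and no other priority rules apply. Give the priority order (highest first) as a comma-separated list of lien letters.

C, A, E, D, B

First, effective dates: B relates back to 7/6/2019 (work commenced); D was recorded within the 21-day window, so its effective date is the deed date 11/22/2018; E relates back to 2/17/2018 (work commenced).
By effective date: C (2/8/2018), E (2/17/2018), A (2/23/2018), D (11/22/2018), B (7/6/2019).
The subordination applies — E was senior to A — so E and A swap.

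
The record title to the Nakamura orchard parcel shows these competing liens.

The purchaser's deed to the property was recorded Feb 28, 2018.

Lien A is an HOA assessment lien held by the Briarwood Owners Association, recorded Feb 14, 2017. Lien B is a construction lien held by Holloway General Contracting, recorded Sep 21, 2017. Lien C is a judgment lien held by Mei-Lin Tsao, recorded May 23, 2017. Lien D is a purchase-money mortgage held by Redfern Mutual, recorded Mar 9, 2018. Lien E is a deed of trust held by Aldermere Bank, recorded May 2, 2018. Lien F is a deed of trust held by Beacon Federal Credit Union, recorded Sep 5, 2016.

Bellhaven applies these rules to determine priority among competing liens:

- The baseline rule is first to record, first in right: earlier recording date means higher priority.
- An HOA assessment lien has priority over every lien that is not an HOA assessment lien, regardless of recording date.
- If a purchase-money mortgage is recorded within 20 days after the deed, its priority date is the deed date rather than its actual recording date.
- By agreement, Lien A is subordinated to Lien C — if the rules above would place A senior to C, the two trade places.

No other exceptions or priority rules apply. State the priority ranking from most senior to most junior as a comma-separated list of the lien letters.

C, F, A, B, D, E

Adjusting effective dates: D was recorded within the 20-day window, so its effective date is the deed date Feb 28, 2018.
A, as an HOA assessment lien, has superpriority and ranks first.
Remaining liens by effective date: F (Sep 5, 2016), C (May 23, 2017), B (Sep 21, 2017), D (Feb 28, 2018), E (May 2, 2018).
A is senior to C before the subordination, so the two trade places.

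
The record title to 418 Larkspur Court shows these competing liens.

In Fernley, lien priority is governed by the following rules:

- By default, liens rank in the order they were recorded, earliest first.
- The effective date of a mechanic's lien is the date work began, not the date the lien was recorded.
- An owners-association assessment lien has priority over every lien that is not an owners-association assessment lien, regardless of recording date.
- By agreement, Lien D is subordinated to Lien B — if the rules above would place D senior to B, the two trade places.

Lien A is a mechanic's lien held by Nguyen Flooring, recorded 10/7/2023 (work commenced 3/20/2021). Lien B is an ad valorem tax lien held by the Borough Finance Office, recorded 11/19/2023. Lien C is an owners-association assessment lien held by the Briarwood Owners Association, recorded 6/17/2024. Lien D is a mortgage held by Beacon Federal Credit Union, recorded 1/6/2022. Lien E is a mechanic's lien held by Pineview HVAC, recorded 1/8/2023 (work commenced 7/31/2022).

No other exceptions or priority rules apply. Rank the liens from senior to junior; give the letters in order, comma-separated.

First, effective dates: A relates back to 3/20/2021 (work commenced); E's effective date is 7/31/2022, when work began.
C is an owners-association assessment lien and takes priority over every other lien.
Remaining liens by effective date: A (3/20/2021), D (1/6/2022), E (7/31/2022), B (11/19/2023).
Because D would otherwise rank above B, the subordination swaps them.

C, A, B, E, D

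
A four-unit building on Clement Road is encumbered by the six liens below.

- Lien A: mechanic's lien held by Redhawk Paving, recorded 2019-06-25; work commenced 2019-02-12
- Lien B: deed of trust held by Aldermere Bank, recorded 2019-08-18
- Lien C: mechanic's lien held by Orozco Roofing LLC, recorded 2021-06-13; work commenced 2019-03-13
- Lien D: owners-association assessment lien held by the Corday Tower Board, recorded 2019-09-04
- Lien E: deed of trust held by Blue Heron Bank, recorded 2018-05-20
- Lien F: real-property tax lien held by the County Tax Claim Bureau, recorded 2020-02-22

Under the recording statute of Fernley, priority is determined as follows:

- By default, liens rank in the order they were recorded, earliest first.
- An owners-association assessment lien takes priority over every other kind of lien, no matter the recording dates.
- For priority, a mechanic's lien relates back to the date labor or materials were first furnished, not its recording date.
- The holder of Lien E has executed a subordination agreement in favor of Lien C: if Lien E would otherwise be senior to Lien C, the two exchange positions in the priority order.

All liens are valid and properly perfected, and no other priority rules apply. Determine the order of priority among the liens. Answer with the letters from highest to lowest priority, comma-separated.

Effective dates: A relates back to 2019-02-12 (work commenced); C's effective date is 2019-03-13, when work began.
As an owners-association assessment lien, D is senior to every other lien.
Ordering the rest by effective date: E (2018-05-20), A (2019-02-12), C (2019-03-13), B (2019-08-18), F (2020-02-22).
Because E would otherwise rank above C, the subordination swaps them.

D, C, A, E, B, F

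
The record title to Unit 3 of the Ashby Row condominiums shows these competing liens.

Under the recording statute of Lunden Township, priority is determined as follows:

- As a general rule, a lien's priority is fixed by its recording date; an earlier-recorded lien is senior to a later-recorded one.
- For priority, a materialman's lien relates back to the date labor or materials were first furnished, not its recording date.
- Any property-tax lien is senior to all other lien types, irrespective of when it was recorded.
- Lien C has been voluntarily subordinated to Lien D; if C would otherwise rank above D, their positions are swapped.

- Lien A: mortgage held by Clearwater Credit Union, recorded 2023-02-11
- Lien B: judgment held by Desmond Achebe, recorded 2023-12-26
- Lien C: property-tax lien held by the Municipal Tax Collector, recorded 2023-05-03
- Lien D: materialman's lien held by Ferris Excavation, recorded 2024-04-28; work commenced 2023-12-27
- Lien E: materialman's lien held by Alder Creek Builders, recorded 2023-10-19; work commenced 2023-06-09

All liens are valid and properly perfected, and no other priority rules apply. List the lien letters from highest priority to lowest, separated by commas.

D, A, E, B, C

First, effective dates: D's effective date is 2023-12-27, when work began; E is treated as recorded 2023-06-09, the work-commencement date.
C is a property-tax lien and takes priority over every other lien.
Ordering the rest by effective date: A (2023-02-11), E (2023-06-09), B (2023-12-26), D (2023-12-27).
C would otherwise be senior to D, so under the subordination agreement C and D exchange positions.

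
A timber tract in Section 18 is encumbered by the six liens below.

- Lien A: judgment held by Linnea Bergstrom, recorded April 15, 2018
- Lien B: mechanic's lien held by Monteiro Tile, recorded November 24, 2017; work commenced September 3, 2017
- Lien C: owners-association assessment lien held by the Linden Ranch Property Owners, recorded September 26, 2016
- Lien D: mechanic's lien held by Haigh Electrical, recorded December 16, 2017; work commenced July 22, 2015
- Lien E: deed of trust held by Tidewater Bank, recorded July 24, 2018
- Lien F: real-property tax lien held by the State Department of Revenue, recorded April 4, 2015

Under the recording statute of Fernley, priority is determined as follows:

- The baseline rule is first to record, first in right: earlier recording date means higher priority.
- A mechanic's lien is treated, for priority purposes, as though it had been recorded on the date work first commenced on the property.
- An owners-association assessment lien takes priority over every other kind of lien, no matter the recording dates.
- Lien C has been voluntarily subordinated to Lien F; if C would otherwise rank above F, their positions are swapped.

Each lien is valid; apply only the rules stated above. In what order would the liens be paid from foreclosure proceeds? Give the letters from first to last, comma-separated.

F, C, D, B, A, E

Effective dates after the stated exceptions: B's effective date is September 3, 2017, when work began; D's effective date is July 22, 2015, when work began.
C is an owners-association assessment lien and takes priority over every other lien.
The other liens, earliest effective date first: F (April 4, 2015), D (July 22, 2015), B (September 3, 2017), A (April 15, 2018), E (July 24, 2018).
C would otherwise be senior to F, so under the subordination agreement C and F exchange positions.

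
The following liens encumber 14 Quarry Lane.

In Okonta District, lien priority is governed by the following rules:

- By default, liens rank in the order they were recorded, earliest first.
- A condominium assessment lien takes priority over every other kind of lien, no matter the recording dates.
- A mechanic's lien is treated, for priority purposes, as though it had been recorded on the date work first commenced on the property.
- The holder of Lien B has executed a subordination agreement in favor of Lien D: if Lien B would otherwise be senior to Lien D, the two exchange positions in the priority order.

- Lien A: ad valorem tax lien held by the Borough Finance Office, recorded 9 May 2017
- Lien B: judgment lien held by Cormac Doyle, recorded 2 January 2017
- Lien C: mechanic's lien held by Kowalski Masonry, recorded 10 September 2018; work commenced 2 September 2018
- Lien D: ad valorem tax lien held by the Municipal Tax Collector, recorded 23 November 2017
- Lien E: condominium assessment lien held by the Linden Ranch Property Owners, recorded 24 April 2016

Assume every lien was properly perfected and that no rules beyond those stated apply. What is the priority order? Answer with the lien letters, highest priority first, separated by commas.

E, D, A, B, C

Effective dates after the stated exceptions: C's effective date is 2 September 2018, when work began.
E is a condominium assessment lien, so it outranks all other liens regardless of date.
Ordering the rest by effective date: B (2 January 2017), A (9 May 2017), D (23 November 2017), C (2 September 2018).
B is senior to D before the subordination, so the two trade places.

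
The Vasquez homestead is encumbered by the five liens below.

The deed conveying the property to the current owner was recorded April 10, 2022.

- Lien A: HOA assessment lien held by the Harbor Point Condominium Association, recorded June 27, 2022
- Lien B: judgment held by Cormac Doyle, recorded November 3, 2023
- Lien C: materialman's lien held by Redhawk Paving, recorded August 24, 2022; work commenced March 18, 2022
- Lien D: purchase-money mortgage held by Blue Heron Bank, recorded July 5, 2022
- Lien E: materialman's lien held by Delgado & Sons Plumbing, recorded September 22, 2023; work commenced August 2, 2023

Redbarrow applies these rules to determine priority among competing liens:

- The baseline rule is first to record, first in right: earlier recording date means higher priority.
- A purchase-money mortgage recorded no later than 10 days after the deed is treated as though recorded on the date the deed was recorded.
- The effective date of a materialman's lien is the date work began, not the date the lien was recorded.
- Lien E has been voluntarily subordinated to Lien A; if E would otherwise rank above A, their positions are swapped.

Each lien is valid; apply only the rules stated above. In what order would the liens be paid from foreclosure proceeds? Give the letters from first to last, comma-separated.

C, A, D, E, B

Effective dates after the stated exceptions: C is treated as recorded March 18, 2022, the work-commencement date; D missed the 10-day window (86 days after the deed), so its recording date stands; E is treated as recorded August 2, 2023, the work-commencement date.
By effective date: C (March 18, 2022), A (June 27, 2022), D (July 5, 2022), E (August 2, 2023), B (November 3, 2023).
Since E is not senior to A, the subordination leaves the order unchanged.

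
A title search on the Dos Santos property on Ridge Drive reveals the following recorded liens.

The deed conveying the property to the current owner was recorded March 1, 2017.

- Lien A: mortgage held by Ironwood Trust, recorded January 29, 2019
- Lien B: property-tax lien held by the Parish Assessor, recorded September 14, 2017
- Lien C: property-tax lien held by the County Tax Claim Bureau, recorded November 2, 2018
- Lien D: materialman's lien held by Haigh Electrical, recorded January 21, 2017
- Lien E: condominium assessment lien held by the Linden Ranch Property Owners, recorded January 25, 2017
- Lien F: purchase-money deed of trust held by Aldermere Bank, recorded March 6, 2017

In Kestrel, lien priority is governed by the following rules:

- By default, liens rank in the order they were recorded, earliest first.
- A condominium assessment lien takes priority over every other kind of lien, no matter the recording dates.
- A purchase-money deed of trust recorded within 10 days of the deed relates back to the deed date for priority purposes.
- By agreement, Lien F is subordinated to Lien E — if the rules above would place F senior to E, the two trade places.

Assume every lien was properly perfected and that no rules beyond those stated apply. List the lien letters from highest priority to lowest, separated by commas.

First, effective dates: F was recorded within the 10-day window, so its effective date is the deed date March 1, 2017.
E, as a condominium assessment lien, has superpriority and ranks first.
Ordering the rest by effective date: D (January 21, 2017), F (March 1, 2017), B (September 14, 2017), C (November 2, 2018), A (January 29, 2019).
F is already junior to E, so the subordination agreement changes nothing.

E, D, F, B, C, A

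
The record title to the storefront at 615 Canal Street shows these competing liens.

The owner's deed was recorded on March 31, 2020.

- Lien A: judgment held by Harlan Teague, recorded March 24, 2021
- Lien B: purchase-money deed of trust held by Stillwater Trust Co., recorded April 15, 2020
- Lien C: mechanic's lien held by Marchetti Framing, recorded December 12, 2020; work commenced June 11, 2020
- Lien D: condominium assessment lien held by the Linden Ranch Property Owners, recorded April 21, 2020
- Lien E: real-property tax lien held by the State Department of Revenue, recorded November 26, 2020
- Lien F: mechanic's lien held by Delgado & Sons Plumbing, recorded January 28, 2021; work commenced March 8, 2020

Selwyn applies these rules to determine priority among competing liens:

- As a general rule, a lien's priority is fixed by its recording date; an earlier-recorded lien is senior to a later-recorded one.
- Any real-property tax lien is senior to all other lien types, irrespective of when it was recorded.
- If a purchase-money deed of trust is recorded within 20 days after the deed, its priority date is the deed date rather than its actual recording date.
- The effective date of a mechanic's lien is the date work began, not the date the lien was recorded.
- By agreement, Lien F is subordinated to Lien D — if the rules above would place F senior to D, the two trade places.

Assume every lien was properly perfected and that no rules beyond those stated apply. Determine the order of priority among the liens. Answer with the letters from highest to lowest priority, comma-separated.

E, D, B, F, C, A

Effective dates: B's effective date is the deed date, March 31, 2020; C's effective date is June 11, 2020, when work began; F's effective date is March 8, 2020, when work began.
E is a real-property tax lien, so it outranks all other liens regardless of date.
The other liens, earliest effective date first: F (March 8, 2020), B (March 31, 2020), D (April 21, 2020), C (June 11, 2020), A (March 24, 2021).
F is senior to D before the subordination, so the two trade places.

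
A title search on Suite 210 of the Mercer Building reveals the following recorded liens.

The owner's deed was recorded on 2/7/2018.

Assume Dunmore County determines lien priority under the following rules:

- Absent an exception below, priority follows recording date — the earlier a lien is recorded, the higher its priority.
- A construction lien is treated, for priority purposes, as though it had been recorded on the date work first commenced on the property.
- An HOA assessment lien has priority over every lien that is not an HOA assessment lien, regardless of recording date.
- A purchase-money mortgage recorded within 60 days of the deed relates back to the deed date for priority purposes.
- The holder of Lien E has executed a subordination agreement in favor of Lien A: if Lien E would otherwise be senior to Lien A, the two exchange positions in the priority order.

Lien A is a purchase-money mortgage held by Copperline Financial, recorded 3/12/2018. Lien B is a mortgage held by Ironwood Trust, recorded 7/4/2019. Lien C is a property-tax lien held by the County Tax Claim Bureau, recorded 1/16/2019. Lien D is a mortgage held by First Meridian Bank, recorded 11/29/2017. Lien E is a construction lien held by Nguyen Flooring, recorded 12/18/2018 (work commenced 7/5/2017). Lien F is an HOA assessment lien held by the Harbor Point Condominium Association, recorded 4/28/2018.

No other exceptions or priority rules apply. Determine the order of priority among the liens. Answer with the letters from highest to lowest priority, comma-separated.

Adjusting effective dates: A relates back to the deed date 2/7/2018; E relates back to 7/5/2017 (work commenced).
F is an HOA assessment lien and takes priority over every other lien.
Ordering the rest by effective date: E (7/5/2017), D (11/29/2017), A (2/7/2018), C (1/16/2019), B (7/4/2019).
E is senior to A before the subordination, so the two trade places.

F, A, D, E, C, B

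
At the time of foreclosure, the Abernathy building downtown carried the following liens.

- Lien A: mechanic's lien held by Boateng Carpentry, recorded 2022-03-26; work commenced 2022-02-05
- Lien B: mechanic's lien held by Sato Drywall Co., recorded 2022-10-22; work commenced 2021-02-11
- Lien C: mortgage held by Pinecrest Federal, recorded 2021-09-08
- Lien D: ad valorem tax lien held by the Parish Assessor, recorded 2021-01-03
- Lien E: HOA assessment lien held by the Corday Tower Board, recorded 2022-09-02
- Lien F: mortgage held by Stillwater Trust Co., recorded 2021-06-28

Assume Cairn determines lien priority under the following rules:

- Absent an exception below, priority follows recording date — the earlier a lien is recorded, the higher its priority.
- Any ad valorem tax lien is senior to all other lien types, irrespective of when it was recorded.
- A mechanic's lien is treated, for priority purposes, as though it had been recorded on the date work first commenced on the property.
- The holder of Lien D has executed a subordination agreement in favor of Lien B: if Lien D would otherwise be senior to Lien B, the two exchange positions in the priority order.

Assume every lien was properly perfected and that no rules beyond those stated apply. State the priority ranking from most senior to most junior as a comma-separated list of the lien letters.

B, D, F, C, A, E

Adjusting effective dates: A relates back to 2022-02-05 (work commenced); B's effective date is 2021-02-11, when work began.
D is an ad valorem tax lien, so it outranks all other liens regardless of date.
Remaining liens by effective date: B (2021-02-11), F (2021-06-28), C (2021-09-08), A (2022-02-05), E (2022-09-02).
The subordination applies — D was senior to B — so D and B swap.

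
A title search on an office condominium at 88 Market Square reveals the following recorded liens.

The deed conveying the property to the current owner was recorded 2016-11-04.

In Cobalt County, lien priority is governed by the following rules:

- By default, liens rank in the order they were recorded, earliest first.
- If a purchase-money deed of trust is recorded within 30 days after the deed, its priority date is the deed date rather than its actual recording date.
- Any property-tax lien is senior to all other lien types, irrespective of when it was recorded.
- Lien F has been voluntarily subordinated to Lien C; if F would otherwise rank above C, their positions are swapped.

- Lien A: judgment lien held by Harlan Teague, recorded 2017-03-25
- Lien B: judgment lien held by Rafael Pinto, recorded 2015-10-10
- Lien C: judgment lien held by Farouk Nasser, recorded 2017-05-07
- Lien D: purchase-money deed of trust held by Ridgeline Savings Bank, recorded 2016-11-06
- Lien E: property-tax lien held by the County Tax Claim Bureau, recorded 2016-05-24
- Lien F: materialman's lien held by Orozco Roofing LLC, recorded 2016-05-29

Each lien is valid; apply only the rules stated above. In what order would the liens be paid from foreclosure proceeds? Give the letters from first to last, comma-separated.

First, effective dates: D relates back to the deed date 2016-11-04.
E is a property-tax lien, so it outranks all other liens regardless of date.
Among the remaining liens, by effective date: B (2015-10-10), F (2016-05-29), D (2016-11-04), A (2017-03-25), C (2017-05-07).
Because F would otherwise rank above C, the subordination swaps them.

E, B, C, D, A, F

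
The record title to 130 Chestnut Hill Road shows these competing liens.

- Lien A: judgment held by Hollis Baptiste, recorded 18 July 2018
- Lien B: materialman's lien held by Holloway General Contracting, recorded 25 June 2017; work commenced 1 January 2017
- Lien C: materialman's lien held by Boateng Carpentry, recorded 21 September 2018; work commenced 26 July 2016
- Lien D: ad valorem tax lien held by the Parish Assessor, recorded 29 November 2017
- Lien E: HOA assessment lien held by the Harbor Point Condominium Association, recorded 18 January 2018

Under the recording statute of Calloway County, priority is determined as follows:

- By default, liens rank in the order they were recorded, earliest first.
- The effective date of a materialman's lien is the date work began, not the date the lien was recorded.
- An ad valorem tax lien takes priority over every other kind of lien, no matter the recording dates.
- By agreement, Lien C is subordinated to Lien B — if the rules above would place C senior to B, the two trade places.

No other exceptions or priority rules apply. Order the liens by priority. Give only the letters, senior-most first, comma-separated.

First, effective dates: B's effective date is 1 January 2017, when work began; C is treated as recorded 26 July 2016, the work-commencement date.
D is an ad valorem tax lien, so it outranks all other liens regardless of date.
Ordering the rest by effective date: C (26 July 2016), B (1 January 2017), E (18 January 2018), A (18 July 2018).
C is senior to B before the subordination, so the two trade places.

D, B, C, E, A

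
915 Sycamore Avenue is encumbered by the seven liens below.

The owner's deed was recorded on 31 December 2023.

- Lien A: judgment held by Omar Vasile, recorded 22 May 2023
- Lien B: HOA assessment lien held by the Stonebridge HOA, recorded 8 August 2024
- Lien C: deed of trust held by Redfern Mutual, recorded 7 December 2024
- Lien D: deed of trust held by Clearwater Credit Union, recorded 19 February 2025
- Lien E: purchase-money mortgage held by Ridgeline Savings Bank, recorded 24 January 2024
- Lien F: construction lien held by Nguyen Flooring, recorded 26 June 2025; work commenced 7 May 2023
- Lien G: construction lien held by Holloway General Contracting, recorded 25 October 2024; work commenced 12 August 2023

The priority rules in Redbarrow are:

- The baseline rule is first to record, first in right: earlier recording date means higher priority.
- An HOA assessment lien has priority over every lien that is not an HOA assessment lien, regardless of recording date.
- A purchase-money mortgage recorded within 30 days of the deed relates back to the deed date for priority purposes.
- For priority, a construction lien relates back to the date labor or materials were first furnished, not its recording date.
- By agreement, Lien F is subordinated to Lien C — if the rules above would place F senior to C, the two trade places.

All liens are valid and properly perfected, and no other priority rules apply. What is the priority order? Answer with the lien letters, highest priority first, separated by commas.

B, C, A, G, E, F, D

Adjusting effective dates: E was recorded within the 30-day window, so its effective date is the deed date 31 December 2023; F's effective date is 7 May 2023, when work began; G is treated as recorded 12 August 2023, the work-commencement date.
B is an HOA assessment lien, so it outranks all other liens regardless of date.
Ordering the rest by effective date: F (7 May 2023), A (22 May 2023), G (12 August 2023), E (31 December 2023), C (7 December 2024), D (19 February 2025).
F is senior to C before the subordination, so the two trade places.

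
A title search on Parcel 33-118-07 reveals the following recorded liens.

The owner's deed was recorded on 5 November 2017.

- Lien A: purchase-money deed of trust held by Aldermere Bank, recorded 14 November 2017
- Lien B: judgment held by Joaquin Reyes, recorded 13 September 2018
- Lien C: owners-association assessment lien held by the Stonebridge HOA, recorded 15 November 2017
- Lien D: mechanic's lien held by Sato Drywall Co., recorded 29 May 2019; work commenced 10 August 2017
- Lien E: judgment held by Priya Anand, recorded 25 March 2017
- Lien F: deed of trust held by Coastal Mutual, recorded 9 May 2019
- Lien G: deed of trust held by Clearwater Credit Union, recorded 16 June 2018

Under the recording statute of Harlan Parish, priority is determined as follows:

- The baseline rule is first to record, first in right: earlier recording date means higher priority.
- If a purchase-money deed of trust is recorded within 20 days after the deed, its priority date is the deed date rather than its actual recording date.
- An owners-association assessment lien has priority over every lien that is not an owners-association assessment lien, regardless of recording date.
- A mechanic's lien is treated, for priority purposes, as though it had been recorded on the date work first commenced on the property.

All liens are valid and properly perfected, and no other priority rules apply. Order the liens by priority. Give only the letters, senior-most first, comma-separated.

C, E, D, A, G, B, F

First, effective dates: A was recorded within the 20-day window, so its effective date is the deed date 5 November 2017; D relates back to 10 August 2017 (work commenced).
C, as an owners-association assessment lien, has superpriority and ranks first.
Among the remaining liens, by effective date: E (25 March 2017), D (10 August 2017), A (5 November 2017), G (16 June 2018), B (13 September 2018), F (9 May 2019).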